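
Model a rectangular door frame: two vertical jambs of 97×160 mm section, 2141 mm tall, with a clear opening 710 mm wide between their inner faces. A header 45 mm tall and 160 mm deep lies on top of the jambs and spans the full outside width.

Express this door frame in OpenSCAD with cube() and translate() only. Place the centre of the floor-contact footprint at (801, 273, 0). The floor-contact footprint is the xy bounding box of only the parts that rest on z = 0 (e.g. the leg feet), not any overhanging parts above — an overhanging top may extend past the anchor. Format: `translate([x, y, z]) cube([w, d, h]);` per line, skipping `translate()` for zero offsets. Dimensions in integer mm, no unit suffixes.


translate([349, 193, 0]) cube([97, 160, 2141]);
translate([1156, 193, 0]) cube([97, 160, 2141]);
translate([349, 193, 2141]) cube([904, 160, 45]);


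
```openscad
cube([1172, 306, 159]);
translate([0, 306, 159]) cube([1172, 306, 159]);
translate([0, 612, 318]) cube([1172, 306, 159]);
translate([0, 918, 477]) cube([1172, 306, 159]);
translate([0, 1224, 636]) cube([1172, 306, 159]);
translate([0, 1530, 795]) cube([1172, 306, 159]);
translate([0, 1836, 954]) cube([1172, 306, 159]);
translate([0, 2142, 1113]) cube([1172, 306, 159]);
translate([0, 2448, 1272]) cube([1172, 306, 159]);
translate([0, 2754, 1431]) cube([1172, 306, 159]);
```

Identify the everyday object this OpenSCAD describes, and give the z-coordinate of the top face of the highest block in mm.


A staircase. The total rise is 1590 mm.

10 identical blocks, each offset up and back from the previous — a staircase. Each step is 159 mm tall and there are 10 of them, so the total rise is 10 × 159 = 1590 mm.


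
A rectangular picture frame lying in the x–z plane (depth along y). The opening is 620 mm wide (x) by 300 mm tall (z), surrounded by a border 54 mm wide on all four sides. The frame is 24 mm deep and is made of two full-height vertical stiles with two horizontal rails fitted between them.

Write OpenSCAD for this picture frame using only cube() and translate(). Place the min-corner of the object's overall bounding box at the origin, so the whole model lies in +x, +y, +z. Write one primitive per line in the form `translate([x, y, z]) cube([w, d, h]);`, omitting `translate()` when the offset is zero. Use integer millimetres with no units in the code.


cube([54, 24, 408]);
translate([674, 0, 0]) cube([54, 24, 408]);
translate([54, 0, 0]) cube([620, 24, 54]);
translate([54, 0, 354]) cube([620, 24, 54]);


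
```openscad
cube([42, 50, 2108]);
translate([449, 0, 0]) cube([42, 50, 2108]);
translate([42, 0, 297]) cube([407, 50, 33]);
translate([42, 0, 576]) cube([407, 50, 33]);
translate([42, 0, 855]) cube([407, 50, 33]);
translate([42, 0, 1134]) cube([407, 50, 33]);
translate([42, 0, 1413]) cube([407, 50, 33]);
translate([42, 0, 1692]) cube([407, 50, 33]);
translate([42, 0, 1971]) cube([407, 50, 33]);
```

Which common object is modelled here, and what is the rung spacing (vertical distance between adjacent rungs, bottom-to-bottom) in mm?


A ladder. The rung spacing is 279 mm.

Two tall 42×50 posts with 7 short bars between them — a ladder. Adjacent rungs sit at z = 297 and z = 576, so the spacing is 576 − 297 = 279 mm.


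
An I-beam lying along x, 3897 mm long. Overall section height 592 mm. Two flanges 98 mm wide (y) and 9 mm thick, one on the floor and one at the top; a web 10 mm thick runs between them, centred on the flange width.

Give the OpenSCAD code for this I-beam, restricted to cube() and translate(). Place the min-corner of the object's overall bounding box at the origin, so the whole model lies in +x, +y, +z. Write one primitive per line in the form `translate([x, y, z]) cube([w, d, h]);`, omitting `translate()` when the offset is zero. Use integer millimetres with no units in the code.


cube([3897, 98, 9]);
translate([0, 44, 9]) cube([3897, 10, 574]);
translate([0, 0, 583]) cube([3897, 98, 9]);


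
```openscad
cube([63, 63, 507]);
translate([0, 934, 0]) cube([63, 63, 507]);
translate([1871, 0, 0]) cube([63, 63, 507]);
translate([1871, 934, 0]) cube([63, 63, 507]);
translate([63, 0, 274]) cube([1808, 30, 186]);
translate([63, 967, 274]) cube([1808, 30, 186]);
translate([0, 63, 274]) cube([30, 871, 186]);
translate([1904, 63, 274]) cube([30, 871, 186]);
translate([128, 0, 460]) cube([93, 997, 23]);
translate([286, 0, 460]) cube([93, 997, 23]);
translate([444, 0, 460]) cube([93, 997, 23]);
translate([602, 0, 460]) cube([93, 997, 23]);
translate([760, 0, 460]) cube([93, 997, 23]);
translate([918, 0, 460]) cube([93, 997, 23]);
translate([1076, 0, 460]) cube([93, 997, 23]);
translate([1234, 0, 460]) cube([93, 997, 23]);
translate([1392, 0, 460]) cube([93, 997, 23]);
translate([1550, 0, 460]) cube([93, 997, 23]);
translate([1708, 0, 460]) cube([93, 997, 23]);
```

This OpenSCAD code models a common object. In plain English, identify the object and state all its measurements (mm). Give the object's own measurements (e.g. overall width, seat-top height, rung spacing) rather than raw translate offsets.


A bed frame 1934 mm long (x) by 997 mm wide (y). Four 63×63 mm corner posts, 507 mm tall, at the corners of the footprint. Four rails of 30 mm thickness and 186 mm height run between adjacent posts with their undersides at z = 274 mm, their outer faces flush with the outside of the frame (the two x-running rails run between the posts' inner faces; the two y-running rails run between the posts' inner faces). 11 slats, each 93 mm wide (x) and 23 mm thick, lie across the top of the two x-running rails, running the full 997 mm width of the frame in y; along x they sit between the end posts with a 65 mm gap after the −x posts and between neighbouring slats, leaving 70 mm before the +x posts.


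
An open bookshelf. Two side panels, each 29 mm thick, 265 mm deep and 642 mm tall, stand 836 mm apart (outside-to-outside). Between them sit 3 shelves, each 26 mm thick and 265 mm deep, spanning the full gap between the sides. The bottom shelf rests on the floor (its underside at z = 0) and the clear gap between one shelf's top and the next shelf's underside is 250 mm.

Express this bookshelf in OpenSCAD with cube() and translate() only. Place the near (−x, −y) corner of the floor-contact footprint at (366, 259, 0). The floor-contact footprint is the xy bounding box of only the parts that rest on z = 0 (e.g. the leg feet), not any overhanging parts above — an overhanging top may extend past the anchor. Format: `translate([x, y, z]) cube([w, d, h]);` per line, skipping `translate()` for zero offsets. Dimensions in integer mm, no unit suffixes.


translate([366, 259, 0]) cube([29, 265, 642]);
translate([1173, 259, 0]) cube([29, 265, 642]);
translate([395, 259, 0]) cube([778, 265, 26]);
translate([395, 259, 276]) cube([778, 265, 26]);
translate([395, 259, 552]) cube([778, 265, 26]);


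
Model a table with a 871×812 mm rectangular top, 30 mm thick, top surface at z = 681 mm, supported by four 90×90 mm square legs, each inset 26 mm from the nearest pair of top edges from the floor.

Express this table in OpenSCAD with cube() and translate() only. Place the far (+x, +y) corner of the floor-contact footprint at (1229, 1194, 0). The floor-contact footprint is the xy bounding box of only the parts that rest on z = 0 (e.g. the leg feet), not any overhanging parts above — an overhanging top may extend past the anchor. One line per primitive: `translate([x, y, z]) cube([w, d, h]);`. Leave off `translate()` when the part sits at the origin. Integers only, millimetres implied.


translate([384, 408, 651]) cube([871, 812, 30]);
translate([410, 434, 0]) cube([90, 90, 651]);
translate([1139, 434, 0]) cube([90, 90, 651]);
translate([410, 1104, 0]) cube([90, 90, 651]);
translate([1139, 1104, 0]) cube([90, 90, 651]);


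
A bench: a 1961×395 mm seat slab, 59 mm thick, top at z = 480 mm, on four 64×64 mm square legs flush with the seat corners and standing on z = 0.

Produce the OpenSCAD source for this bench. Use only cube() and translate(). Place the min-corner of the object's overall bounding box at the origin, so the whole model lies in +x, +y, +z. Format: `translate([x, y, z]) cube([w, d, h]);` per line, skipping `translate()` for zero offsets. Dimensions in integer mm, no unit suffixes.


translate([0, 0, 421]) cube([1961, 395, 59]);
cube([64, 64, 421]);
translate([0, 331, 0]) cube([64, 64, 421]);
translate([1897, 0, 0]) cube([64, 64, 421]);
translate([1897, 331, 0]) cube([64, 64, 421]);


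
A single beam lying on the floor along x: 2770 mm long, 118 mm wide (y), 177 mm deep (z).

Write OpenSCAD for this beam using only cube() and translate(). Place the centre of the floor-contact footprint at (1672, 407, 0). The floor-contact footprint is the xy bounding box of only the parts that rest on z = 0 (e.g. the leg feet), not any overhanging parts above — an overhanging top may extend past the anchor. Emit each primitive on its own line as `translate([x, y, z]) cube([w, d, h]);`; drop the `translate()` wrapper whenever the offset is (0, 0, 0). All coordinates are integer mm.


translate([287, 348, 0]) cube([2770, 118, 177]);


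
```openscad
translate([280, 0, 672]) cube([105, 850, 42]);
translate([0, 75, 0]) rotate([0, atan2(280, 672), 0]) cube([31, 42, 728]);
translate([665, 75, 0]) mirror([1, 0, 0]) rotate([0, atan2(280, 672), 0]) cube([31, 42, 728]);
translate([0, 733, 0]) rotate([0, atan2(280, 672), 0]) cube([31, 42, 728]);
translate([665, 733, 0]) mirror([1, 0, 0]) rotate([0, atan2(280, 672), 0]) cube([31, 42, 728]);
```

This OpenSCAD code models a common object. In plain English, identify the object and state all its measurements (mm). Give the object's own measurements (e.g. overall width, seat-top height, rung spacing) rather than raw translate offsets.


A sawhorse. A 105×850×42 mm beam (x, y, z) sits on two A-frame leg pairs. Each pair is two raked legs of 31×42 mm section (42 mm along y) splaying symmetrically in x. Each leg rises 672 mm vertically over 280 mm of horizontal reach and is 728 mm long along its own axis. Every leg's outer bottom edge rests on the floor and its outer top edge meets a bottom edge of the beam — the left legs (tilting toward +x) meet the beam's −x bottom edge, the right legs (their mirror images, tilting toward −x) meet its +x bottom edge — so the leg tops tuck under the beam, the beam's underside is 672 mm above the floor, and the feet are 665 mm apart outside-to-outside with the beam centred between them. The two leg pairs are set in 75 mm from either end of the beam.


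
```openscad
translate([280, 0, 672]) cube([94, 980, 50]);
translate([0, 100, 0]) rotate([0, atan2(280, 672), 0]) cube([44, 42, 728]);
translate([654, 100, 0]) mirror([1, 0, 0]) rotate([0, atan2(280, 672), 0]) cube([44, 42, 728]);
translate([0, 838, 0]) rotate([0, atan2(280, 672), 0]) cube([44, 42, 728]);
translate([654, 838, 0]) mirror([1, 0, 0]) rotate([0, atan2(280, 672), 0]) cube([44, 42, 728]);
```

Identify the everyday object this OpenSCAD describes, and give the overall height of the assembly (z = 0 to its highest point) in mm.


A sawhorse. The overall height is 722 mm.

A beam across two mirrored pairs of raked legs — a sawhorse. The beam's underside is at z = 672 (matching the legs' vertical rise in atan2(280, 672)) and the beam is 50 mm tall, so its top is at 672 + 50 = 722 mm. The raked legs top out at the beam's underside, so that is the highest point.


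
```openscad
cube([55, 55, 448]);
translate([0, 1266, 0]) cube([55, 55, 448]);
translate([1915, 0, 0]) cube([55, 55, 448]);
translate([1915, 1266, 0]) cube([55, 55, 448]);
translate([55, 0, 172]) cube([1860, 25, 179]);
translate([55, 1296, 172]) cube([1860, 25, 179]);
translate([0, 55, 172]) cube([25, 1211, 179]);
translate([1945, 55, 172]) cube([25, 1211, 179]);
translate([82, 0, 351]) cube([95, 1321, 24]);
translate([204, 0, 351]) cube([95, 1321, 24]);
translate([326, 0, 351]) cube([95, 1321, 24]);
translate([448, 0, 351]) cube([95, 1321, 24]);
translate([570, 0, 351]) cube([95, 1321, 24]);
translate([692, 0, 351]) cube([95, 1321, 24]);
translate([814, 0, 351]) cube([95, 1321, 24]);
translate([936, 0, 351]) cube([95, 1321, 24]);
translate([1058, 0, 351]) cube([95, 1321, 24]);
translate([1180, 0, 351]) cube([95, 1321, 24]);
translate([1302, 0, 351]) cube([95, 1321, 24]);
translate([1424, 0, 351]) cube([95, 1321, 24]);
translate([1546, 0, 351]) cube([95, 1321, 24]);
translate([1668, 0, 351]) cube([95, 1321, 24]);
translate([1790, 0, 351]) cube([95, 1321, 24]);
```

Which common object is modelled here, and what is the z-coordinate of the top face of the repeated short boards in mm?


A bed frame. The slat-top height is 375 mm.

Four posts, four rails, and a row of slats — a bed frame. Slats sit on the rails at z = 172 + 179 = 351; with slat thickness 24, the top is 375 mm.


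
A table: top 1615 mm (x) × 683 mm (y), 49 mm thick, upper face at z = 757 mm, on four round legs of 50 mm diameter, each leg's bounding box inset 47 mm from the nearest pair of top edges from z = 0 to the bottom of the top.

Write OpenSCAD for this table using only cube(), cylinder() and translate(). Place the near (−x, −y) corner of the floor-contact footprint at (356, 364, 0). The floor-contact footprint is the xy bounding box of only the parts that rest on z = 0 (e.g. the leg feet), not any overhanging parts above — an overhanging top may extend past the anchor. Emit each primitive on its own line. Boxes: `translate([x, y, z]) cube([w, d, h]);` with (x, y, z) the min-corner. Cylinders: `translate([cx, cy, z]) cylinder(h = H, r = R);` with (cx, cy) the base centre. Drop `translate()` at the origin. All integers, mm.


// leg_h = 757 - 49 = 708
translate([309, 317, 708]) cube([1615, 683, 49]);
translate([381, 389, 0]) cylinder(h = 708, r = 25);
translate([1852, 389, 0]) cylinder(h = 708, r = 25);
translate([381, 928, 0]) cylinder(h = 708, r = 25);
translate([1852, 928, 0]) cylinder(h = 708, r = 25);


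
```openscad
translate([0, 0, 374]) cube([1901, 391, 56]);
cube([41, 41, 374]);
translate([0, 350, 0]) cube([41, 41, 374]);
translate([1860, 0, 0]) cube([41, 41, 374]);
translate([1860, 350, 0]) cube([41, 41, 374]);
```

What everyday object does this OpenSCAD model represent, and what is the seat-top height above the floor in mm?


A bench. The seat-top height is 430 mm.

A long slab on four corner posts — a bench. The slab sits at z = 374 with thickness 56, so the top is 374 + 56 = 430 mm.


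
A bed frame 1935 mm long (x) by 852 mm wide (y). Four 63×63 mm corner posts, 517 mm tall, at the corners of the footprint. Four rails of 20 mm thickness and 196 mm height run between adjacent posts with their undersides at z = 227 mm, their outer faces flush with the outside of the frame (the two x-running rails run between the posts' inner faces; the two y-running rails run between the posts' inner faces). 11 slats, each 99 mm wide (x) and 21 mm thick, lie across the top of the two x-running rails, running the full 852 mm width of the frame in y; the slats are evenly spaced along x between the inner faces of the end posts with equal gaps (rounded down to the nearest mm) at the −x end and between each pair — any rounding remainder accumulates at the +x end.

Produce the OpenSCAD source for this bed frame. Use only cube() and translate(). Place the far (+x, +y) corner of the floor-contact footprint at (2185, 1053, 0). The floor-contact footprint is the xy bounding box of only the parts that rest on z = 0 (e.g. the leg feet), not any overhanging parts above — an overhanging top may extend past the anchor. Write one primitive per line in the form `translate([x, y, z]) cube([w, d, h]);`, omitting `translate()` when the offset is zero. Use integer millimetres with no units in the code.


translate([250, 201, 0]) cube([63, 63, 517]);
translate([250, 990, 0]) cube([63, 63, 517]);
translate([2122, 201, 0]) cube([63, 63, 517]);
translate([2122, 990, 0]) cube([63, 63, 517]);
translate([313, 201, 227]) cube([1809, 20, 196]);
translate([313, 1033, 227]) cube([1809, 20, 196]);
translate([250, 264, 227]) cube([20, 726, 196]);
translate([2165, 264, 227]) cube([20, 726, 196]);
translate([373, 201, 423]) cube([99, 852, 21]);
translate([532, 201, 423]) cube([99, 852, 21]);
translate([691, 201, 423]) cube([99, 852, 21]);
translate([850, 201, 423]) cube([99, 852, 21]);
translate([1009, 201, 423]) cube([99, 852, 21]);
translate([1168, 201, 423]) cube([99, 852, 21]);
translate([1327, 201, 423]) cube([99, 852, 21]);
translate([1486, 201, 423]) cube([99, 852, 21]);
translate([1645, 201, 423]) cube([99, 852, 21]);
translate([1804, 201, 423]) cube([99, 852, 21]);
translate([1963, 201, 423]) cube([99, 852, 21]);


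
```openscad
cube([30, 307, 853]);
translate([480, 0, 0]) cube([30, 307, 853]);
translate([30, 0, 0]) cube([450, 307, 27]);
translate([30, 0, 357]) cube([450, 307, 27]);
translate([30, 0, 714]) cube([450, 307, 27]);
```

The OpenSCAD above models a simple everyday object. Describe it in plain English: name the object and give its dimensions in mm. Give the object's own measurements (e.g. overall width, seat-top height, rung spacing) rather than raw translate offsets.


An open bookshelf. Two side panels, each 30 mm thick, 307 mm deep and 853 mm tall, stand 510 mm apart (outside-to-outside). Between them sit 3 shelves, each 27 mm thick and 307 mm deep, spanning the full gap between the sides. The bottom shelf rests on the floor (its underside at z = 0) and the clear gap between one shelf's top and the next shelf's underside is 330 mm.


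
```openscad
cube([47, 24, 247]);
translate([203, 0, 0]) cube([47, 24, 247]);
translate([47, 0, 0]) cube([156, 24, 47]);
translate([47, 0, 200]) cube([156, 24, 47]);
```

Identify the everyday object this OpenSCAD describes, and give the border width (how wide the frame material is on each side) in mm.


A picture frame. The border width is 47 mm.

Four thin pieces enclosing a rectangular opening — a picture frame. The two full-height stiles are 247 mm tall; the top rail sits at z = 200 and is 47 mm tall, so the border above the opening is 247 − 200 = 47 mm, matching the stile x-width.


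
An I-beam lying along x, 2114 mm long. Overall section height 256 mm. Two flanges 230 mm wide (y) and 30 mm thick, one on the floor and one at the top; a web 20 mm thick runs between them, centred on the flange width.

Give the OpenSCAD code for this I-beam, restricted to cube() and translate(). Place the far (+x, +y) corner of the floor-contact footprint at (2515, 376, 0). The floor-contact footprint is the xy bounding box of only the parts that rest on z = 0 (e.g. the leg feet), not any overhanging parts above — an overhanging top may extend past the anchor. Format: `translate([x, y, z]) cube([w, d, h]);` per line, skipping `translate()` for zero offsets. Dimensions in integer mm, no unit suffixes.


translate([401, 146, 0]) cube([2114, 230, 30]);
translate([401, 251, 30]) cube([2114, 20, 196]);
translate([401, 146, 226]) cube([2114, 230, 30]);


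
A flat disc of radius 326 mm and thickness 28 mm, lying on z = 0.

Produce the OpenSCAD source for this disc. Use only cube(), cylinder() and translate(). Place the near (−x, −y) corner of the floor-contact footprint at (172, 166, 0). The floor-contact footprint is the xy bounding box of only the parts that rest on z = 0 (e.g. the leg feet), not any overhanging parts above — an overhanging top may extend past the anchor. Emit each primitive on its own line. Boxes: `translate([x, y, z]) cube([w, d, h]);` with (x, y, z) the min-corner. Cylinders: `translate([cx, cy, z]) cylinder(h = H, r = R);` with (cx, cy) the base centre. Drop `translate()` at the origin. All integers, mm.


translate([498, 492, 0]) cylinder(h = 28, r = 326);


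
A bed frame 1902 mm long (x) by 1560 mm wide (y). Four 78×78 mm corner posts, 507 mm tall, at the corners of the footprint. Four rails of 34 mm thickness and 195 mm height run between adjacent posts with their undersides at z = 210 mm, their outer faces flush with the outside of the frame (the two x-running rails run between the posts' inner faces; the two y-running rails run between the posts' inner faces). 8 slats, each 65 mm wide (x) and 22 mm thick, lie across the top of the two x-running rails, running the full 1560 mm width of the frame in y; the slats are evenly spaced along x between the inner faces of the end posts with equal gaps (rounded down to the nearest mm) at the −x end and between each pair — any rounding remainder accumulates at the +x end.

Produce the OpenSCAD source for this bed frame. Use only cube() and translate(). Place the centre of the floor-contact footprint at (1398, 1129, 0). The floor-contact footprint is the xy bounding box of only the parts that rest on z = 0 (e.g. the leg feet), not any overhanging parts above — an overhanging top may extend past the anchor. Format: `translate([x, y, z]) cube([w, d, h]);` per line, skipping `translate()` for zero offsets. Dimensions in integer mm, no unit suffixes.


// slat z = rail_z + rail_h = 210 + 195 = 405
// slat gap = ⌊(1746 − 8·65) / 9⌋ = 136
translate([447, 349, 0]) cube([78, 78, 507]);
translate([447, 1831, 0]) cube([78, 78, 507]);
translate([2271, 349, 0]) cube([78, 78, 507]);
translate([2271, 1831, 0]) cube([78, 78, 507]);
translate([525, 349, 210]) cube([1746, 34, 195]);
translate([525, 1875, 210]) cube([1746, 34, 195]);
translate([447, 427, 210]) cube([34, 1404, 195]);
translate([2315, 427, 210]) cube([34, 1404, 195]);
translate([661, 349, 405]) cube([65, 1560, 22]);
translate([862, 349, 405]) cube([65, 1560, 22]);
translate([1063, 349, 405]) cube([65, 1560, 22]);
translate([1264, 349, 405]) cube([65, 1560, 22]);
translate([1465, 349, 405]) cube([65, 1560, 22]);
translate([1666, 349, 405]) cube([65, 1560, 22]);
translate([1867, 349, 405]) cube([65, 1560, 22]);
translate([2068, 349, 405]) cube([65, 1560, 22]);


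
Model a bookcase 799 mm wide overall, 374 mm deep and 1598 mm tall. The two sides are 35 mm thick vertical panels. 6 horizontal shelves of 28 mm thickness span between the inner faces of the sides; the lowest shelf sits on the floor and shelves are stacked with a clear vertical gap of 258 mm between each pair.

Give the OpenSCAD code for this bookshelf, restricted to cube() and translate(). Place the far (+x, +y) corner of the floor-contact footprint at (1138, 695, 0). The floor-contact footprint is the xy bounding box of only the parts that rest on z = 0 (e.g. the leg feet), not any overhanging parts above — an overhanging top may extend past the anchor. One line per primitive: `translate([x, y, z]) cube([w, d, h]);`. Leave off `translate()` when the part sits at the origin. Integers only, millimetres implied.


translate([339, 321, 0]) cube([35, 374, 1598]);
translate([1103, 321, 0]) cube([35, 374, 1598]);
translate([374, 321, 0]) cube([729, 374, 28]);
translate([374, 321, 286]) cube([729, 374, 28]);
translate([374, 321, 572]) cube([729, 374, 28]);
translate([374, 321, 858]) cube([729, 374, 28]);
translate([374, 321, 1144]) cube([729, 374, 28]);
translate([374, 321, 1430]) cube([729, 374, 28]);


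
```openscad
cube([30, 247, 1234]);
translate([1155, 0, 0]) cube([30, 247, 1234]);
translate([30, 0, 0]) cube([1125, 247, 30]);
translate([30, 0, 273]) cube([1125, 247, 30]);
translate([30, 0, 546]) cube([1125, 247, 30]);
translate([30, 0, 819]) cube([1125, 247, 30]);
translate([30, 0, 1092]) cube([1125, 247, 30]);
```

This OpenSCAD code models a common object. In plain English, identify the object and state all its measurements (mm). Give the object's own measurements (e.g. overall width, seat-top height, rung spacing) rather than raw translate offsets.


An open bookshelf. Two side panels, each 30 mm thick, 247 mm deep and 1234 mm tall, stand 1185 mm apart (outside-to-outside). Between them sit 5 shelves, each 30 mm thick and 247 mm deep, spanning the full gap between the sides. The bottom shelf rests on the floor (its underside at z = 0) and the clear gap between one shelf's top and the next shelf's underside is 243 mm.


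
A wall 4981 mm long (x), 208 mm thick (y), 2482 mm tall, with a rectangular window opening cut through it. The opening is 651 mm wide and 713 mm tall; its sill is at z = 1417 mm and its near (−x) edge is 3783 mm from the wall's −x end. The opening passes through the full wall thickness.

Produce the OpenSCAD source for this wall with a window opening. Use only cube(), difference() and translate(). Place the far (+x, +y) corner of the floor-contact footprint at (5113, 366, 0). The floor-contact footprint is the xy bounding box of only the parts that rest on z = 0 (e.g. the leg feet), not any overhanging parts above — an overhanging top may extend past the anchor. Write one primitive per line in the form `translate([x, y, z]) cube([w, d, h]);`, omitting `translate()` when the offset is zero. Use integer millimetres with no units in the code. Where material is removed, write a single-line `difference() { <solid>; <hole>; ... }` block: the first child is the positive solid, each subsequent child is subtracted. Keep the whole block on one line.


difference() { translate([132, 158, 0]) cube([4981, 208, 2482]); translate([3915, 158, 1417]) cube([651, 208, 713]); }


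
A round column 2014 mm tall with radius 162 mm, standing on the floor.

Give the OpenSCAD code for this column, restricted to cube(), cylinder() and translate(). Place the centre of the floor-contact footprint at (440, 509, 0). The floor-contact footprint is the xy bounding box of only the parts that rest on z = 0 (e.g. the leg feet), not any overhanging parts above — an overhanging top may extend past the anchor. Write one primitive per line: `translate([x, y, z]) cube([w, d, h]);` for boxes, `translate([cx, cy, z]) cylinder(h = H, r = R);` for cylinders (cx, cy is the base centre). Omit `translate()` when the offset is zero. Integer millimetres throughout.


translate([440, 509, 0]) cylinder(h = 2014, r = 162);


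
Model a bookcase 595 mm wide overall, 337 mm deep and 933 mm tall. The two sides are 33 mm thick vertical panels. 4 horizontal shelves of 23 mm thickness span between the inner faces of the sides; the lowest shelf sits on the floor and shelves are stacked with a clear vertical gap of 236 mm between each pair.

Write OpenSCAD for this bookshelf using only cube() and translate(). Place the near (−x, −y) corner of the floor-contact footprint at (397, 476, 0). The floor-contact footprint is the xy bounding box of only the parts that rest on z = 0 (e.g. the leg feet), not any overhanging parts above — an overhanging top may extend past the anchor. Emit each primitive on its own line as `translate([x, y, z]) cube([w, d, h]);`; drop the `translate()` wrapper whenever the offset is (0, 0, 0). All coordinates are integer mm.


translate([397, 476, 0]) cube([33, 337, 933]);
translate([959, 476, 0]) cube([33, 337, 933]);
translate([430, 476, 0]) cube([529, 337, 23]);
translate([430, 476, 259]) cube([529, 337, 23]);
translate([430, 476, 518]) cube([529, 337, 23]);
translate([430, 476, 777]) cube([529, 337, 23]);


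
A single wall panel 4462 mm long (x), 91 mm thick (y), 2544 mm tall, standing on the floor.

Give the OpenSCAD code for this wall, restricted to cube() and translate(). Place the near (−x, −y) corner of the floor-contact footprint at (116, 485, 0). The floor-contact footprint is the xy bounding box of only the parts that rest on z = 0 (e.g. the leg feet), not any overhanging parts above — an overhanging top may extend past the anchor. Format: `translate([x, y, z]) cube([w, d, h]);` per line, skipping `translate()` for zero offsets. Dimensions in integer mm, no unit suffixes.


translate([116, 485, 0]) cube([4462, 91, 2544]);


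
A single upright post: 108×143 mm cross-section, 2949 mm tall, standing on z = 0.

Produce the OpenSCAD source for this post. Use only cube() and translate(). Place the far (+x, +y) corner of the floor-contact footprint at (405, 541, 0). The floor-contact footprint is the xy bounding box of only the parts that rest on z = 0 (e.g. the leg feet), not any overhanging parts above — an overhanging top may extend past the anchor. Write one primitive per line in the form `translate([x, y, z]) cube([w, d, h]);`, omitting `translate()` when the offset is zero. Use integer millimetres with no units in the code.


translate([297, 398, 0]) cube([108, 143, 2949]);


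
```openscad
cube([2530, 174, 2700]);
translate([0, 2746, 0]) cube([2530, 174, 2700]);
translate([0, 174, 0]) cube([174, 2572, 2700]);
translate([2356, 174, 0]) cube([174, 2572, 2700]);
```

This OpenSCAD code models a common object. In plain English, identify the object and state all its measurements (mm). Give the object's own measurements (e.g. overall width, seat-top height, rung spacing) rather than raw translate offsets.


The wall frame of a small rectangular building: four walls, each 2700 mm tall and 174 mm thick, enclosing a footprint 2530 mm (x) by 2920 mm (y) outside-to-outside, with no floor or roof. The front and back walls (the −y and +y sides) span the full width; the two side walls fit between them.


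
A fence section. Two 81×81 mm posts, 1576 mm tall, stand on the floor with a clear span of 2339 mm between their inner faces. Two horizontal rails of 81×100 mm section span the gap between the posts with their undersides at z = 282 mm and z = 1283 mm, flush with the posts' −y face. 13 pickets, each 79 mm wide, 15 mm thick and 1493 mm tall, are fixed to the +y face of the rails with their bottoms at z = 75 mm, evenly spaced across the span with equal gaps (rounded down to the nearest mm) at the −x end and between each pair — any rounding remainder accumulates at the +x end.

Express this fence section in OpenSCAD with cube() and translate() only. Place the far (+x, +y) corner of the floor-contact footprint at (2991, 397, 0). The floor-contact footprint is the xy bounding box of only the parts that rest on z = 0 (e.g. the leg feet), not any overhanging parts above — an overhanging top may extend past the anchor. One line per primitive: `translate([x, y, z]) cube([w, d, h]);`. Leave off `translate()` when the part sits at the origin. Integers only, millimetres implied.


translate([490, 316, 0]) cube([81, 81, 1576]);
translate([2910, 316, 0]) cube([81, 81, 1576]);
translate([571, 316, 282]) cube([2339, 81, 100]);
translate([571, 316, 1283]) cube([2339, 81, 100]);
translate([664, 397, 75]) cube([79, 15, 1493]);
translate([836, 397, 75]) cube([79, 15, 1493]);
translate([1008, 397, 75]) cube([79, 15, 1493]);
translate([1180, 397, 75]) cube([79, 15, 1493]);
translate([1352, 397, 75]) cube([79, 15, 1493]);
translate([1524, 397, 75]) cube([79, 15, 1493]);
translate([1696, 397, 75]) cube([79, 15, 1493]);
translate([1868, 397, 75]) cube([79, 15, 1493]);
translate([2040, 397, 75]) cube([79, 15, 1493]);
translate([2212, 397, 75]) cube([79, 15, 1493]);
translate([2384, 397, 75]) cube([79, 15, 1493]);
translate([2556, 397, 75]) cube([79, 15, 1493]);
translate([2728, 397, 75]) cube([79, 15, 1493]);


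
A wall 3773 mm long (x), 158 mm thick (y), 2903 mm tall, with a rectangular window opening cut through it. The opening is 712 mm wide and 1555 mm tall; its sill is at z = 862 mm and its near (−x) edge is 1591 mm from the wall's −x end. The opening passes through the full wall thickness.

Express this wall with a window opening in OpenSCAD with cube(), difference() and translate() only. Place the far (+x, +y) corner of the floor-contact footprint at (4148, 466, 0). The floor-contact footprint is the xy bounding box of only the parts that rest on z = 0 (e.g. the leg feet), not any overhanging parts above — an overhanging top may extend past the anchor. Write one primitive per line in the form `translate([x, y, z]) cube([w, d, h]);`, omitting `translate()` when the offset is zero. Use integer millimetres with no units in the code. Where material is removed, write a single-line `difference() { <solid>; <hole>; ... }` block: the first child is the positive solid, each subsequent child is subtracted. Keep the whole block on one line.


difference() { translate([375, 308, 0]) cube([3773, 158, 2903]); translate([1966, 308, 862]) cube([712, 158, 1555]); }


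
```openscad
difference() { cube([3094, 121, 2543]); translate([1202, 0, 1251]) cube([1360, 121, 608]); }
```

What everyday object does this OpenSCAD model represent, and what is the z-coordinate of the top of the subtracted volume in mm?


A wall with a window opening. The window head height is 1859 mm.

A wall with a rectangular opening subtracted — a window. Sill at z = 1251, opening 608 mm tall, so the head is at 1251 + 608 = 1859 mm.


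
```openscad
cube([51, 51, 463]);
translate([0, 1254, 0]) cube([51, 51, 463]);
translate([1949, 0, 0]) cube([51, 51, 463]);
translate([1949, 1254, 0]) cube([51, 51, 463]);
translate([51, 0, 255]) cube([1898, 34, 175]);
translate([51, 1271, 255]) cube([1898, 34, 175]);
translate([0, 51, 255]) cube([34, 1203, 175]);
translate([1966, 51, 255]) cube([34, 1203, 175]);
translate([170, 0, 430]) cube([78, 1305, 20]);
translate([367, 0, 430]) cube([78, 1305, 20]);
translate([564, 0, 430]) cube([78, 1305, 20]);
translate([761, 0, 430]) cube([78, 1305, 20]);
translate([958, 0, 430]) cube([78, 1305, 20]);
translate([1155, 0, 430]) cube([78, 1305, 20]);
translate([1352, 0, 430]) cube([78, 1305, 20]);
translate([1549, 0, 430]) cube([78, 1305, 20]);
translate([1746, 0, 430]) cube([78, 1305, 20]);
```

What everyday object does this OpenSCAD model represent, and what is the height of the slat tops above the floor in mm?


A bed frame. The slat-top height is 450 mm.

Four posts, four rails, and a row of slats — a bed frame. Slats sit on the rails at z = 255 + 175 = 430; with slat thickness 20, the top is 450 mm.


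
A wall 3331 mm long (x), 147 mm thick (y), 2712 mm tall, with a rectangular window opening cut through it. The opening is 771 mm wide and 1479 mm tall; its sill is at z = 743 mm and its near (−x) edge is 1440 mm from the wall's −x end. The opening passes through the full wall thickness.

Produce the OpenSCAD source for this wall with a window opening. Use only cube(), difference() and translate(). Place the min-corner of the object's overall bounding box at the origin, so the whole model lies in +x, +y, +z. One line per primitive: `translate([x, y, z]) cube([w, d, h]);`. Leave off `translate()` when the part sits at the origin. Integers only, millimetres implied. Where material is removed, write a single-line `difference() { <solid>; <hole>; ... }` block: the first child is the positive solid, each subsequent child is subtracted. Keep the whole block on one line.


difference() { cube([3331, 147, 2712]); translate([1440, 0, 743]) cube([771, 147, 1479]); }


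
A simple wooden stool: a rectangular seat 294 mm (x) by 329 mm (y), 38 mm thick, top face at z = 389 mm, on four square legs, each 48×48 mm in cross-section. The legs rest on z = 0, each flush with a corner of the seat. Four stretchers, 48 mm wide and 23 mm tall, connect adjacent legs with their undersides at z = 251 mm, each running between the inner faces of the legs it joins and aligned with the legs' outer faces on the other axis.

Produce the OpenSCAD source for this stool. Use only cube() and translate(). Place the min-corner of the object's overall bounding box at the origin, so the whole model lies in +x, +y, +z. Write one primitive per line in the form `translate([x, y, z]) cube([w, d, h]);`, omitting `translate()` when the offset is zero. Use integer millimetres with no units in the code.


translate([0, 0, 351]) cube([294, 329, 38]);
cube([48, 48, 351]);
translate([246, 0, 0]) cube([48, 48, 351]);
translate([0, 281, 0]) cube([48, 48, 351]);
translate([246, 281, 0]) cube([48, 48, 351]);
translate([48, 0, 251]) cube([198, 48, 23]);
translate([48, 281, 251]) cube([198, 48, 23]);
translate([0, 48, 251]) cube([48, 233, 23]);
translate([246, 48, 251]) cube([48, 233, 23]);


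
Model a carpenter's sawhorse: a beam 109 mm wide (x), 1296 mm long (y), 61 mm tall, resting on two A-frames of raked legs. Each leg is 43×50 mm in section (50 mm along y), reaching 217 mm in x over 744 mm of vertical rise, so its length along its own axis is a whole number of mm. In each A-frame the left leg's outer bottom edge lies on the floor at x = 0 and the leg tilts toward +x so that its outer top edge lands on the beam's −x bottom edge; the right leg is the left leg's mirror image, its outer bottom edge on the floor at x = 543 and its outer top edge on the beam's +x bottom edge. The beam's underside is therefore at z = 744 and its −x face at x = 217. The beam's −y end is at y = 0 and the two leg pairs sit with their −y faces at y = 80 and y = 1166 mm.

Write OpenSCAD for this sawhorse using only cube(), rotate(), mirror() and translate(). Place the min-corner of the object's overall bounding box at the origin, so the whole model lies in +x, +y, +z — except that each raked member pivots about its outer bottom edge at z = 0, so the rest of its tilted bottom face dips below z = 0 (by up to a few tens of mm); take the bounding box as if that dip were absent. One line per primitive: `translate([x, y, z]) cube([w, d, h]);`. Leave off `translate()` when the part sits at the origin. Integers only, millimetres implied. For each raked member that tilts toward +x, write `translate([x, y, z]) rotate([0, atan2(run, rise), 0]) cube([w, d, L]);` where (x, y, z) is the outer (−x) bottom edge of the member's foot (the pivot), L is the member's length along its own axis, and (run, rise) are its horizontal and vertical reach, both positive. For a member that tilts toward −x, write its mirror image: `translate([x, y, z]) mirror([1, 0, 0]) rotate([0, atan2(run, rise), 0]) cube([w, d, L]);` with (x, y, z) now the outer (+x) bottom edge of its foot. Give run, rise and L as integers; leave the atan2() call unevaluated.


translate([217, 0, 744]) cube([109, 1296, 61]);
translate([0, 80, 0]) rotate([0, atan2(217, 744), 0]) cube([43, 50, 775]);
translate([543, 80, 0]) mirror([1, 0, 0]) rotate([0, atan2(217, 744), 0]) cube([43, 50, 775]);
translate([0, 1166, 0]) rotate([0, atan2(217, 744), 0]) cube([43, 50, 775]);
translate([543, 1166, 0]) mirror([1, 0, 0]) rotate([0, atan2(217, 744), 0]) cube([43, 50, 775]);


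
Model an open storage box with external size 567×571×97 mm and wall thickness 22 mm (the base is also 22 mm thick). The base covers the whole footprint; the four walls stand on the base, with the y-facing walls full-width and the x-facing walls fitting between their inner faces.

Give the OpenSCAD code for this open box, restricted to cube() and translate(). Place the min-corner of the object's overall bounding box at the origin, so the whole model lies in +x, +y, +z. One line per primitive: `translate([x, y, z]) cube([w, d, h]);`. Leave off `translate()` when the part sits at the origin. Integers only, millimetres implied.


cube([567, 571, 22]);
translate([0, 0, 22]) cube([567, 22, 75]);
translate([0, 549, 22]) cube([567, 22, 75]);
translate([0, 22, 22]) cube([22, 527, 75]);
translate([545, 22, 22]) cube([22, 527, 75]);


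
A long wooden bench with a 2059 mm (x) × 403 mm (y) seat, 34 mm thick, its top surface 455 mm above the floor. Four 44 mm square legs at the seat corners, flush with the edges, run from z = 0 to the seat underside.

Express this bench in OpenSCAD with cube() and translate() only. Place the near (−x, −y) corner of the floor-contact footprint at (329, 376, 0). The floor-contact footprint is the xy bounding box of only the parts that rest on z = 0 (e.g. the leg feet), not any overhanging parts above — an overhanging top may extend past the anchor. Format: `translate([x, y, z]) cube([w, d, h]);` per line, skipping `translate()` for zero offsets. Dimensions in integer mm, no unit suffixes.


// leg_h = 455 − 34 = 421
translate([329, 376, 421]) cube([2059, 403, 34]);
translate([329, 376, 0]) cube([44, 44, 421]);
translate([329, 735, 0]) cube([44, 44, 421]);
translate([2344, 376, 0]) cube([44, 44, 421]);
translate([2344, 735, 0]) cube([44, 44, 421]);


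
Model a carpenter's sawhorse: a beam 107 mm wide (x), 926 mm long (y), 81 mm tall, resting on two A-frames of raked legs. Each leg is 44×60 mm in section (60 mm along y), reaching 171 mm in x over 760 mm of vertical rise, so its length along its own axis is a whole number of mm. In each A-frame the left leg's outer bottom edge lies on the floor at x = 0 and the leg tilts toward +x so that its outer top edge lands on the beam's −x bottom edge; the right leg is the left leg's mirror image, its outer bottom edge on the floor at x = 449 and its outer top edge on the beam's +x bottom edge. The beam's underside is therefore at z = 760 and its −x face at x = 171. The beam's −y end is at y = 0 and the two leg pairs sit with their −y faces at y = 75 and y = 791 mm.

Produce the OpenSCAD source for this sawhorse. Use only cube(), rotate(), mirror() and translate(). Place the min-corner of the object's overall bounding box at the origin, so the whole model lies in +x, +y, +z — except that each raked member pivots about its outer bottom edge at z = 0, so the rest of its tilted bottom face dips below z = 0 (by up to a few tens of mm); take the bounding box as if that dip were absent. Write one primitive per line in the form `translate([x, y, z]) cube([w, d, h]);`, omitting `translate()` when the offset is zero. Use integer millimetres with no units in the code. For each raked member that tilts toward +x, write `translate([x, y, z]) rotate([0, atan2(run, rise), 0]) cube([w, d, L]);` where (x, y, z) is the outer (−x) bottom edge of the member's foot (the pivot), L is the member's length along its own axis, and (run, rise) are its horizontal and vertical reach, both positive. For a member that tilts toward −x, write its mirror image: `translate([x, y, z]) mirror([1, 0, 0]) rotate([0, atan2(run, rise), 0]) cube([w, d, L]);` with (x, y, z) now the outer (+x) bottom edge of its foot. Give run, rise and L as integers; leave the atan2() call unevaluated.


translate([171, 0, 760]) cube([107, 926, 81]);
translate([0, 75, 0]) rotate([0, atan2(171, 760), 0]) cube([44, 60, 779]);
translate([449, 75, 0]) mirror([1, 0, 0]) rotate([0, atan2(171, 760), 0]) cube([44, 60, 779]);
translate([0, 791, 0]) rotate([0, atan2(171, 760), 0]) cube([44, 60, 779]);
translate([449, 791, 0]) mirror([1, 0, 0]) rotate([0, atan2(171, 760), 0]) cube([44, 60, 779]);
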